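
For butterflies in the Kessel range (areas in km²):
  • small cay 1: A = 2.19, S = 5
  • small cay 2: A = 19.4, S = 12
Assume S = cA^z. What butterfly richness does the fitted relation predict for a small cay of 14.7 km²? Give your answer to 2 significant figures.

11

z = ln(12/5) / ln(19.4/2.19) = 0.8755 / 2.1814 = 0.4013
c = 5 / 2.19^0.4013 = 5 / 1.37 = 3.65
S₃ = 3.65 × 14.7^0.4013 = 3.65 × 2.941 ≈ 10.74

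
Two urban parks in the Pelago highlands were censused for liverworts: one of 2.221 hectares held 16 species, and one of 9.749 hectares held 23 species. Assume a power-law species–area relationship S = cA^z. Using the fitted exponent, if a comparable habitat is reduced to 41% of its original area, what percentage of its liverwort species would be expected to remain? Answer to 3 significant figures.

80.4%

z = ln(23/16) / ln(9.749/2.221) = 0.3629 / 1.4792 = 0.2453
S_new/S_old = (A_new/A_old)^z = 0.41^0.2453 = exp(0.2453 × -0.8916) = 0.8035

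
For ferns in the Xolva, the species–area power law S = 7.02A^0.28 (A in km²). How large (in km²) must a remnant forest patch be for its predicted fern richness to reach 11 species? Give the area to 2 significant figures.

11 = 7.02 × A^0.28  ⇒  A^0.28 = 11/7.02 = 1.567
ln A = ln(1.567) / 0.28 = 0.4491 / 0.28 = 1.6040
A = e^1.6040 ≈ 4.973 km²

5.0 km²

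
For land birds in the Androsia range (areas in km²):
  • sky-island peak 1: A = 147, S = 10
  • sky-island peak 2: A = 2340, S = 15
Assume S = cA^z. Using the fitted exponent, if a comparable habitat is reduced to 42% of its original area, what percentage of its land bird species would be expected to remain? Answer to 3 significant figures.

z = ln(15/10) / ln(2340/147) = 0.4055 / 2.7675 = 0.1465
S_new/S_old = (A_new/A_old)^z = 0.42^0.1465 = exp(0.1465 × -0.8675) = 0.8806

88.1%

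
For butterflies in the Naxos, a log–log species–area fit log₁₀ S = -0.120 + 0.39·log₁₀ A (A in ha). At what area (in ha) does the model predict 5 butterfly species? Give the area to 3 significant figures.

126 ha

5 = 0.7586 × A^0.39  ⇒  A^0.39 = 5/0.7586 = 6.591
ln A = ln(6.591) / 0.39 = 1.8857 / 0.39 = 4.8353
A = e^4.8353 ≈ 125.9 ha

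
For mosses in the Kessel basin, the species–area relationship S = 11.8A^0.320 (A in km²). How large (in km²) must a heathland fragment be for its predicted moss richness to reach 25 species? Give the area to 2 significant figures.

10 km²

25 = 11.8 × A^0.32  ⇒  A^0.32 = 25/11.8 = 2.119
ln A = ln(2.119) / 0.32 = 0.7508 / 0.32 = 2.3462
A = e^2.3462 ≈ 10.45 km²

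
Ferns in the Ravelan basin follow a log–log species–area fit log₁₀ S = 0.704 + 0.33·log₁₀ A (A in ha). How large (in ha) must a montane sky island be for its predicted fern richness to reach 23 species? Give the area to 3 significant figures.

98.4 ha

23 = 5.058 × A^0.33  ⇒  A^0.33 = 23/5.058 = 4.547
ln A = ln(4.547) / 0.33 = 1.5145 / 0.33 = 4.5893
A = e^4.5893 ≈ 98.43 ha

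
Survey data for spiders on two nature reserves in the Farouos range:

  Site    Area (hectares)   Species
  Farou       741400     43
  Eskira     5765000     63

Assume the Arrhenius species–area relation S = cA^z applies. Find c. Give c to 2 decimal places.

3.47

z = ln(S₂/S₁) / ln(A₂/A₁) = ln(63/43) / ln(5765000/741400) = 0.3819 / 2.0510 = 0.1862
c = S₁ / A₁^z = 43 / 741400^0.1862 = 43 / 12.39 = 3.47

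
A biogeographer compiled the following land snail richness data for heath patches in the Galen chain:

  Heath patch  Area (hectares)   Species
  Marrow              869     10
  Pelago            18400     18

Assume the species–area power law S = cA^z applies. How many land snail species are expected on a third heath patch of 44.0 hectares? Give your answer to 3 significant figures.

z = ln(18/10) / ln(18400/869) = 0.5878 / 3.0528 = 0.1925
c = 10 / 869^0.1925 = 10 / 3.68 = 2.717
S₃ = 2.717 × 44^0.1925 = 2.717 × 2.072 ≈ 5.631

5.63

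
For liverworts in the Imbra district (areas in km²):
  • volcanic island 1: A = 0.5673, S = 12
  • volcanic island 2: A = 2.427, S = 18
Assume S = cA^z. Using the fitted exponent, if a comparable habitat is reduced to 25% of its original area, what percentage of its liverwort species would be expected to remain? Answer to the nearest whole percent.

z = ln(18/12) / ln(2.427/0.5673) = 0.4055 / 1.4535 = 0.2790
S_new/S_old = (A_new/A_old)^z = 0.25^0.2790 = exp(0.2790 × -1.3863) = 0.6793

68%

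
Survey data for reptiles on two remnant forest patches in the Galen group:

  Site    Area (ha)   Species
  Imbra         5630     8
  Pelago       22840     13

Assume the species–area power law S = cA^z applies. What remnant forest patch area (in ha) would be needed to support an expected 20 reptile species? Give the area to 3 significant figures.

z = ln(13/8) / ln(22840/5630) = 0.4855 / 1.4004 = 0.3467
c = 8 / 5630^0.3467 = 8 / 19.96 = 0.4007
A = (20/0.4007)^(1/0.3467) ⇒ ln A = ln(49.91)/0.3467 = 11.2788
A = e^11.2788 ≈ 79128 ha

79100 ha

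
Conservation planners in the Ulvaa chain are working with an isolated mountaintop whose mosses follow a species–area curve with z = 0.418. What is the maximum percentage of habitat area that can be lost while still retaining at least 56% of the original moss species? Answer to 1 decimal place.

Need (A_new/A_old)^0.418 = 0.56, so A_new/A_old = 0.56^(1/0.418) = 0.56^2.392
ln(A_new/A_old) = ln 0.56 / 0.418 = -0.5798 / 0.418 = -1.3871
A_new/A_old = e^-1.3871 ≈ 0.2498
Fraction that can be lost = 1 − 0.2498 = 0.7502

75.0%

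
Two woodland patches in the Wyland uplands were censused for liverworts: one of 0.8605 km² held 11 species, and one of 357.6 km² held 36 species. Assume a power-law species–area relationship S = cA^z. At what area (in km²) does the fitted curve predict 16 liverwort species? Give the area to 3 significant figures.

z = ln(36/11) / ln(357.6/0.8605) = 1.1856 / 6.0297 = 0.1966
c = 11 / 0.8605^0.1966 = 11 / 0.9709 = 11.33
A = (16/11.33)^(1/0.1966) ⇒ ln A = ln(1.412)/0.1966 = 1.7553
A = e^1.7553 ≈ 5.785 km²

5.79 km²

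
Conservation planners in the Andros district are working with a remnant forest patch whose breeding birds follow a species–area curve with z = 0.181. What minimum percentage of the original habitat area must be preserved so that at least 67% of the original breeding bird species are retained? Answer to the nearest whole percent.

11%

Need (A_new/A_old)^0.181 = 0.67, so A_new/A_old = 0.67^(1/0.181) = 0.67^5.525
ln(A_new/A_old) = ln 0.67 / 0.181 = -0.4005 / 0.181 = -2.2126
A_new/A_old = e^-2.2126 ≈ 0.1094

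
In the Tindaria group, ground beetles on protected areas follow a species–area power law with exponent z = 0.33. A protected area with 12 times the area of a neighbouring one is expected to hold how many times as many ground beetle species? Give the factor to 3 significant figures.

2.27

S₂/S₁ = (A₂/A₁)^z = 12^0.33
ln(S₂/S₁) = 0.33 × ln 12 = 0.33 × 2.4849 = 0.8200
S₂/S₁ = e^0.8200 ≈ 2.271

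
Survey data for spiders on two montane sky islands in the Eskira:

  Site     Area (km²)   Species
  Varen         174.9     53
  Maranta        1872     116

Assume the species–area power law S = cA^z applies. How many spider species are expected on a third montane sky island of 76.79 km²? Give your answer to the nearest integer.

z = ln(116/53) / ln(1872/174.9) = 0.7833 / 2.3705 = 0.3304
c = 53 / 174.9^0.3304 = 53 / 5.509 = 9.62
S₃ = 9.62 × 76.79^0.3304 = 9.62 × 4.197 ≈ 40.38

40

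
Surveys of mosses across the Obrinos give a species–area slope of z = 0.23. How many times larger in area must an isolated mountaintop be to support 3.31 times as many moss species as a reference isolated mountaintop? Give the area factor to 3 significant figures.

(A₂/A₁)^0.23 = 3.31, so A₂/A₁ = 3.31^(1/0.23) = 3.31^4.348
ln(A₂/A₁) = ln 3.31 / 0.23 = 1.1969 / 0.23 = 5.2041
A₂/A₁ = e^5.2041 ≈ 182

182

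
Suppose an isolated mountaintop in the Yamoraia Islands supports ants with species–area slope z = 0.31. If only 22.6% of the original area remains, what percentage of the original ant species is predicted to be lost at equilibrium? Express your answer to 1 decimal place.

36.9%

S_new/S_old = (A_new/A_old)^z = 0.226^0.31
= exp(0.31 × ln 0.226) = exp(0.31 × -1.4872) = exp(-0.4610) ≈ 0.6306
Fraction lost = 1 − 0.6306 = 0.3694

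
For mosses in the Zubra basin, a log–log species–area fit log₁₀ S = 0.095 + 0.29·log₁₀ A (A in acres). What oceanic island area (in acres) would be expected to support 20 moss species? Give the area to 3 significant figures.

14400 acres

20 = 1.245 × A^0.29  ⇒  A^0.29 = 20/1.245 = 16.07
ln A = ln(16.07) / 0.29 = 2.7770 / 0.29 = 9.5758
A = e^9.5758 ≈ 14412 acres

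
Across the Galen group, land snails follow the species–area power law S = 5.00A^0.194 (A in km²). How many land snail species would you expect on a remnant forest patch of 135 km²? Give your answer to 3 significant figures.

S = 5 × 135^0.194
ln S = ln 5 + 0.194 × ln 135 = 1.6094 + 0.194 × 4.9053 = 2.5611
S = e^2.5611 ≈ 12.95

12.9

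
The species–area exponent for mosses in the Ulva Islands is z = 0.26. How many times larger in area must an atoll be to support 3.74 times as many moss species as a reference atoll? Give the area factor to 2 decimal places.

159.72

(A₂/A₁)^0.26 = 3.74, so A₂/A₁ = 3.74^(1/0.26) = 3.74^3.846
ln(A₂/A₁) = ln 3.74 / 0.26 = 1.3191 / 0.26 = 5.0734
A₂/A₁ = e^5.0734 ≈ 159.7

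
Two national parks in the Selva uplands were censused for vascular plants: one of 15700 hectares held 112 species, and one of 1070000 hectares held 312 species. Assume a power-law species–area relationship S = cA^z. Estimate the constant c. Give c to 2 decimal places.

z = ln(S₂/S₁) / ln(A₂/A₁) = ln(312/112) / ln(1070000/15700) = 1.0245 / 4.2218 = 0.2427
c = S₁ / A₁^z = 112 / 15700^0.2427 = 112 / 10.43 = 10.74

10.74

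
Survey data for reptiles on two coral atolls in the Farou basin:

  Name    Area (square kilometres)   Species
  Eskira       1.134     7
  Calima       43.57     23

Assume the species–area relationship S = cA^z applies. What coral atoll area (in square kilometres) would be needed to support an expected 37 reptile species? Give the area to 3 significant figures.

187 square kilometres

z = ln(23/7) / ln(43.57/1.134) = 1.1896 / 3.6486 = 0.3260
c = 7 / 1.134^0.3260 = 7 / 1.042 = 6.719
A = (37/6.719)^(1/0.3260) ⇒ ln A = ln(5.507)/0.3260 = 5.2326
A = e^5.2326 ≈ 187.3 square kilometres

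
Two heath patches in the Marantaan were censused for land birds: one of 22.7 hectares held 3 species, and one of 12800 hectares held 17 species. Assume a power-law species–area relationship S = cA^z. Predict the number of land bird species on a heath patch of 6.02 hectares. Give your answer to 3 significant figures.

2.09

z = ln(17/3) / ln(12800/22.7) = 1.7346 / 6.3348 = 0.2738
c = 3 / 22.7^0.2738 = 3 / 2.351 = 1.276
S₃ = 1.276 × 6.02^0.2738 = 1.276 × 1.635 ≈ 2.086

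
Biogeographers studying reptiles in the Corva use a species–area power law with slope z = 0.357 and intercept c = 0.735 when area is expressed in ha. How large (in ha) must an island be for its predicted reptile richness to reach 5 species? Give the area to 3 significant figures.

215 ha

5 = 0.735 × A^0.357  ⇒  A^0.357 = 5/0.735 = 6.803
ln A = ln(6.803) / 0.357 = 1.9173 / 0.357 = 5.3707
A = e^5.3707 ≈ 215 ha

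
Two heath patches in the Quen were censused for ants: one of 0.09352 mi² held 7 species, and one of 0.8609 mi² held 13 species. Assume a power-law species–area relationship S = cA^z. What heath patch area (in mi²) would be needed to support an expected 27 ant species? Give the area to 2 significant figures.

z = ln(13/7) / ln(0.8609/0.09352) = 0.6190 / 2.2198 = 0.2789
c = 7 / 0.09352^0.2789 = 7 / 0.5164 = 13.55
A = (27/13.55)^(1/0.2789) ⇒ ln A = ln(1.992)/0.2789 = 2.4711
A = e^2.4711 ≈ 11.84 mi²

12 mi²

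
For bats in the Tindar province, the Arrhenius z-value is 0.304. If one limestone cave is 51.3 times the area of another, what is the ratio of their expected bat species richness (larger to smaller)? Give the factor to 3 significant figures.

S₂/S₁ = (A₂/A₁)^z = 51.3^0.304
ln(S₂/S₁) = 0.304 × ln 51.3 = 0.304 × 3.9377 = 1.1971
S₂/S₁ = e^1.1971 ≈ 3.31

3.31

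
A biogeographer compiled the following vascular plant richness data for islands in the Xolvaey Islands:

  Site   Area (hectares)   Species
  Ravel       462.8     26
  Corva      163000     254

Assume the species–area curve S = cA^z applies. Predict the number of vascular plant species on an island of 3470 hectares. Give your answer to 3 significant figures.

56.9

z = ln(254/26) / ln(163000/462.8) = 2.2792 / 5.8642 = 0.3887
c = 26 / 462.8^0.3887 = 26 / 10.86 = 2.393
S₃ = 2.393 × 3470^0.3887 = 2.393 × 23.77 ≈ 56.89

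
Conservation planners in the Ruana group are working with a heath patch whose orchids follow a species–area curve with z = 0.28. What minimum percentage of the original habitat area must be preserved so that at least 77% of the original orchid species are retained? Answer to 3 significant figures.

39.3%

Need (A_new/A_old)^0.28 = 0.77, so A_new/A_old = 0.77^(1/0.28) = 0.77^3.571
ln(A_new/A_old) = ln 0.77 / 0.28 = -0.2614 / 0.28 = -0.9334
A_new/A_old = e^-0.9334 ≈ 0.3932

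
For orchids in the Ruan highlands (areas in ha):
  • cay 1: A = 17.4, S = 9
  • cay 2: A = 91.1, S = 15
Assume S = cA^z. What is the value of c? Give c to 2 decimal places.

3.73

z = ln(S₂/S₁) / ln(A₂/A₁) = ln(15/9) / ln(91.1/17.4) = 0.5108 / 1.6555 = 0.3086
c = S₁ / A₁^z = 9 / 17.4^0.3086 = 9 / 2.414 = 3.728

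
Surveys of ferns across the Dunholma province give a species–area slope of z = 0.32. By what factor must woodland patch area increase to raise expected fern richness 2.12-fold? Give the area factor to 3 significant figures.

10.5

(A₂/A₁)^0.32 = 2.12, so A₂/A₁ = 2.12^(1/0.32) = 2.12^3.125
ln(A₂/A₁) = ln 2.12 / 0.32 = 0.7514 / 0.32 = 2.3482
A₂/A₁ = e^2.3482 ≈ 10.47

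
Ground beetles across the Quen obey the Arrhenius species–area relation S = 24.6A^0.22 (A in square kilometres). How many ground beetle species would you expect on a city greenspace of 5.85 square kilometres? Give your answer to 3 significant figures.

36.3

S = 24.6 × 5.85^0.22
ln S = ln 24.6 + 0.22 × ln 5.85 = 3.2027 + 0.22 × 1.7664 = 3.5914
S = e^3.5914 ≈ 36.28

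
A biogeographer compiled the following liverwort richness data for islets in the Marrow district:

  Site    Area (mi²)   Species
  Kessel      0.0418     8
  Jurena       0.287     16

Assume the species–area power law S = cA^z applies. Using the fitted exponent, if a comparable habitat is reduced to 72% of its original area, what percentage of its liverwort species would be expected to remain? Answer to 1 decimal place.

88.9%

z = ln(16/8) / ln(0.287/0.0418) = 0.6931 / 1.9266 = 0.3598
S_new/S_old = (A_new/A_old)^z = 0.72^0.3598 = exp(0.3598 × -0.3285) = 0.8885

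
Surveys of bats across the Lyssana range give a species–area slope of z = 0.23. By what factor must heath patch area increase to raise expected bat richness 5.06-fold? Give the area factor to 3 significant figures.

(A₂/A₁)^0.23 = 5.06, so A₂/A₁ = 5.06^(1/0.23) = 5.06^4.348
ln(A₂/A₁) = ln 5.06 / 0.23 = 1.6214 / 0.23 = 7.0494
A₂/A₁ = e^7.0494 ≈ 1152

1150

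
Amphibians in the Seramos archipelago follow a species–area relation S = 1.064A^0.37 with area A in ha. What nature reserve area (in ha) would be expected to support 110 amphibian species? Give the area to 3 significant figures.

110 = 1.064 × A^0.37  ⇒  A^0.37 = 110/1.064 = 103.4
ln A = ln(103.4) / 0.37 = 4.6384 / 0.37 = 12.5363
A = e^12.5363 ≈ 278267 ha

278000 ha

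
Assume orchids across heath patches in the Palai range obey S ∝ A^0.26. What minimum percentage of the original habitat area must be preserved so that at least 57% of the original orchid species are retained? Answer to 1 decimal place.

11.5%

Need (A_new/A_old)^0.26 = 0.57, so A_new/A_old = 0.57^(1/0.26) = 0.57^3.846
ln(A_new/A_old) = ln 0.57 / 0.26 = -0.5621 / 0.26 = -2.1620
A_new/A_old = e^-2.1620 ≈ 0.1151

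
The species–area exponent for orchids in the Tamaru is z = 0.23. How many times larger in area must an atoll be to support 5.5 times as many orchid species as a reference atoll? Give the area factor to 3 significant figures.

(A₂/A₁)^0.23 = 5.5, so A₂/A₁ = 5.5^(1/0.23) = 5.5^4.348
ln(A₂/A₁) = ln 5.5 / 0.23 = 1.7047 / 0.23 = 7.4119
A₂/A₁ = e^7.4119 ≈ 1656

1660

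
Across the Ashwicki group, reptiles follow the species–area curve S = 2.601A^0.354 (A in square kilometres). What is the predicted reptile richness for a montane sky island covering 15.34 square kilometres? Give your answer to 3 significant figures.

S = 2.601 × 15.34^0.354 = 2.601 × 2.629 ≈ 6.838

6.84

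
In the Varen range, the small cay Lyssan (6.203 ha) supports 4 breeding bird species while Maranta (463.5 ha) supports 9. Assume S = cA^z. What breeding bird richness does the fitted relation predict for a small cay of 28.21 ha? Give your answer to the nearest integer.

5

z = ln(9/4) / ln(463.5/6.203) = 0.8109 / 4.3138 = 0.1880
c = 4 / 6.203^0.1880 = 4 / 1.409 = 2.838
S₃ = 2.838 × 28.21^0.1880 = 2.838 × 1.874 ≈ 5.318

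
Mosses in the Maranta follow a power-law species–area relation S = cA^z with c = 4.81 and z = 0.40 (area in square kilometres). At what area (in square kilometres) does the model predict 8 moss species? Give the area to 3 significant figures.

3.57 square kilometres

8 = 4.81 × A^0.4  ⇒  A^0.4 = 8/4.81 = 1.663
ln A = ln(1.663) / 0.4 = 0.5087 / 0.4 = 1.2719
A = e^1.2719 ≈ 3.567 square kilometres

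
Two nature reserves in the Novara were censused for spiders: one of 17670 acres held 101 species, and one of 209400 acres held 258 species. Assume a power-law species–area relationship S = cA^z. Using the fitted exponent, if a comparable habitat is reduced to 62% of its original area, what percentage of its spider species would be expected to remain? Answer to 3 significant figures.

83.4%

z = ln(258/101) / ln(209400/17670) = 0.9378 / 2.4724 = 0.3793
S_new/S_old = (A_new/A_old)^z = 0.62^0.3793 = exp(0.3793 × -0.4780) = 0.8342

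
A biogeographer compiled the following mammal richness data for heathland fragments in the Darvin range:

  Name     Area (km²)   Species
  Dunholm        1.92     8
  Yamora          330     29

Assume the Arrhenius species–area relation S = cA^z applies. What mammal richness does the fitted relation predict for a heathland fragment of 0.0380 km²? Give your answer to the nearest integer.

z = ln(29/8) / ln(330/1.92) = 1.2879 / 5.1468 = 0.2502
c = 8 / 1.92^0.2502 = 8 / 1.177 = 6.795
S₃ = 6.795 × 0.038^0.2502 = 6.795 × 0.4412 ≈ 2.998

3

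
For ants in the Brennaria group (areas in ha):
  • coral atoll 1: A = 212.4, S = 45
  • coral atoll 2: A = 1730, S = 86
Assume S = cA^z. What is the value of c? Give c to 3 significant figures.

z = ln(S₂/S₁) / ln(A₂/A₁) = ln(86/45) / ln(1730/212.4) = 0.6477 / 2.0974 = 0.3088
c = S₁ / A₁^z = 45 / 212.4^0.3088 = 45 / 5.232 = 8.602

8.60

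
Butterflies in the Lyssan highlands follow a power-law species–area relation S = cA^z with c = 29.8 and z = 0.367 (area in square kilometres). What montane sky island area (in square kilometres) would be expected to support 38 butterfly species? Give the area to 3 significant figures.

1.94 square kilometres

38 = 29.8 × A^0.367  ⇒  A^0.367 = 38/29.8 = 1.275
ln A = ln(1.275) / 0.367 = 0.2431 / 0.367 = 0.6623
A = e^0.6623 ≈ 1.939 square kilometres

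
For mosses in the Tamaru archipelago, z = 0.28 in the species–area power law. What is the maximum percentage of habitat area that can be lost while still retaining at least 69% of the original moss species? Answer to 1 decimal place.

Need (A_new/A_old)^0.28 = 0.69, so A_new/A_old = 0.69^(1/0.28) = 0.69^3.571
ln(A_new/A_old) = ln 0.69 / 0.28 = -0.3711 / 0.28 = -1.3252
A_new/A_old = e^-1.3252 ≈ 0.2657
Fraction that can be lost = 1 − 0.2657 = 0.7343

73.4%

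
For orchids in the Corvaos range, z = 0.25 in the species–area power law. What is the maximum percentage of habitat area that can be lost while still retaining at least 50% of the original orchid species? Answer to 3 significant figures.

93.8%

Need (A_new/A_old)^0.25 = 0.5, so A_new/A_old = 0.5^(1/0.25) = 0.5^4
ln(A_new/A_old) = ln 0.5 / 0.25 = -0.6931 / 0.25 = -2.7726
A_new/A_old = e^-2.7726 ≈ 0.0625
Fraction that can be lost = 1 − 0.0625 = 0.9375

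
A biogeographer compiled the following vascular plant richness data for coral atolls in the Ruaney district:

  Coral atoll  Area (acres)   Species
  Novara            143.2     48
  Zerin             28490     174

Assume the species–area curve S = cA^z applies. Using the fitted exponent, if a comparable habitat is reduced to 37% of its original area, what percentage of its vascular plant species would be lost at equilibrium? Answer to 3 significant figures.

z = ln(174/48) / ln(28490/143.2) = 1.2879 / 5.2931 = 0.2433
S_new/S_old = (A_new/A_old)^z = 0.37^0.2433 = exp(0.2433 × -0.9943) = 0.7851
Fraction lost = 1 − 0.7851 = 0.2149

21.5%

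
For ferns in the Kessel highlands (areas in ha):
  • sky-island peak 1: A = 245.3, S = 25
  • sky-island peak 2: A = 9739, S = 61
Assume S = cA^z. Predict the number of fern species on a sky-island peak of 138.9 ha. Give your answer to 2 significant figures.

z = ln(61/25) / ln(9739/245.3) = 0.8920 / 3.6814 = 0.2423
c = 25 / 245.3^0.2423 = 25 / 3.793 = 6.591
S₃ = 6.591 × 138.9^0.2423 = 6.591 × 3.305 ≈ 21.78

22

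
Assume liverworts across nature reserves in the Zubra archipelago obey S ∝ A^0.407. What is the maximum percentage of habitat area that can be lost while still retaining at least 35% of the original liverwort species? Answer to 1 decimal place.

Need (A_new/A_old)^0.407 = 0.35, so A_new/A_old = 0.35^(1/0.407) = 0.35^2.457
ln(A_new/A_old) = ln 0.35 / 0.407 = -1.0498 / 0.407 = -2.5794
A_new/A_old = e^-2.5794 ≈ 0.07582
Fraction that can be lost = 1 − 0.07582 = 0.9242

92.4%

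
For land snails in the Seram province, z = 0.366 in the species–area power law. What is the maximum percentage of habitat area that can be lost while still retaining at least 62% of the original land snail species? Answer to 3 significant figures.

72.9%

Need (A_new/A_old)^0.366 = 0.62, so A_new/A_old = 0.62^(1/0.366) = 0.62^2.732
ln(A_new/A_old) = ln 0.62 / 0.366 = -0.4780 / 0.366 = -1.3061
A_new/A_old = e^-1.3061 ≈ 0.2709
Fraction that can be lost = 1 − 0.2709 = 0.7291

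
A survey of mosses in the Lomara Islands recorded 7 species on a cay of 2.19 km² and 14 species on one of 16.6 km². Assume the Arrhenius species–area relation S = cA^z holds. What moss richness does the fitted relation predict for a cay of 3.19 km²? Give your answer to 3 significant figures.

z = ln(14/7) / ln(16.6/2.19) = 0.6931 / 2.0255 = 0.3422
c = 7 / 2.19^0.3422 = 7 / 1.308 = 5.353
S₃ = 5.353 × 3.19^0.3422 = 5.353 × 1.487 ≈ 7.962

7.96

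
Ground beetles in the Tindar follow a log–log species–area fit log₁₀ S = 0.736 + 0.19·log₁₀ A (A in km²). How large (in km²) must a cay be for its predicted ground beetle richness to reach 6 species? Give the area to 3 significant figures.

6 = 5.445 × A^0.19  ⇒  A^0.19 = 6/5.445 = 1.102
ln A = ln(1.102) / 0.19 = 0.0971 / 0.19 = 0.5108
A = e^0.5108 ≈ 1.667 km²

1.67 km²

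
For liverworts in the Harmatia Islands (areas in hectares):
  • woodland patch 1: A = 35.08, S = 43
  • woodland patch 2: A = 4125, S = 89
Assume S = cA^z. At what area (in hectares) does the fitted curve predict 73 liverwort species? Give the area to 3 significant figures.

z = ln(89/43) / ln(4125/35.08) = 0.7274 / 4.7672 = 0.1526
c = 43 / 35.08^0.1526 = 43 / 1.721 = 24.99
A = (73/24.99)^(1/0.1526) ⇒ ln A = ln(2.922)/0.1526 = 7.0261
A = e^7.0261 ≈ 1126 hectares

1130 hectares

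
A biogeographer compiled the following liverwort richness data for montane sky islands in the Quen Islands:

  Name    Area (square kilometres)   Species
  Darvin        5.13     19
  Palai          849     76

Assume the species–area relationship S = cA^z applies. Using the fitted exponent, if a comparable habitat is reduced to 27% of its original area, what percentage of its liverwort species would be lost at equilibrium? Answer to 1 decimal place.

29.9%

z = ln(76/19) / ln(849/5.13) = 1.3863 / 5.1090 = 0.2713
S_new/S_old = (A_new/A_old)^z = 0.27^0.2713 = exp(0.2713 × -1.3093) = 0.701
Fraction lost = 1 − 0.701 = 0.299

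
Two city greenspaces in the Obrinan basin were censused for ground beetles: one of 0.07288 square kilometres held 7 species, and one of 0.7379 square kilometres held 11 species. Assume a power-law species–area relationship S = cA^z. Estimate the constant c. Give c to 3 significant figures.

z = ln(S₂/S₁) / ln(A₂/A₁) = ln(11/7) / ln(0.7379/0.07288) = 0.4520 / 2.3150 = 0.1952
c = S₁ / A₁^z = 7 / 0.07288^0.1952 = 7 / 0.5997 = 11.67

11.7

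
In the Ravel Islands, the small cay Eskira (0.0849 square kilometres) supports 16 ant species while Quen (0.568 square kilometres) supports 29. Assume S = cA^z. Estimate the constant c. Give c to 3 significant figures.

z = ln(S₂/S₁) / ln(A₂/A₁) = ln(29/16) / ln(0.568/0.0849) = 0.5947 / 1.9006 = 0.3129
c = S₁ / A₁^z = 16 / 0.0849^0.3129 = 16 / 0.4622 = 34.61

34.6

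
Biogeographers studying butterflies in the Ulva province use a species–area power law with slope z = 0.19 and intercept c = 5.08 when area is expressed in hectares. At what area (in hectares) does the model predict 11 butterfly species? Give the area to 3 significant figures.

11 = 5.08 × A^0.19  ⇒  A^0.19 = 11/5.08 = 2.165
ln A = ln(2.165) / 0.19 = 0.7726 / 0.19 = 4.0662
A = e^4.0662 ≈ 58.34 hectares

58.3 hectares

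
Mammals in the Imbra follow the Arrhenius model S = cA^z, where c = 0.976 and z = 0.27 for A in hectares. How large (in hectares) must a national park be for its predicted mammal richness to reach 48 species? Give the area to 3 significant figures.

48 = 0.976 × A^0.27  ⇒  A^0.27 = 48/0.976 = 49.18
ln A = ln(49.18) / 0.27 = 3.8955 / 0.27 = 14.4278
A = e^14.4278 ≈ 1844566 hectares

1840000 hectares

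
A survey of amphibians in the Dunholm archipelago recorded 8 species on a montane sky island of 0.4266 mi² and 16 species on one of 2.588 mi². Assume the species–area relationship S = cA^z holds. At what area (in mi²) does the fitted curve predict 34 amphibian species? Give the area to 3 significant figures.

z = ln(16/8) / ln(2.588/0.4266) = 0.6931 / 1.8028 = 0.3845
c = 8 / 0.4266^0.3845 = 8 / 0.7207 = 11.1
A = (34/11.1)^(1/0.3845) ⇒ ln A = ln(3.063)/0.3845 = 2.9114
A = e^2.9114 ≈ 18.38 mi²

18.4 mi²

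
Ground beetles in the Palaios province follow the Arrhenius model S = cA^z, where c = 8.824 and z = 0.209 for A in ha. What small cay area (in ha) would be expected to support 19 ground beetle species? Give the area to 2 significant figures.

19 = 8.824 × A^0.209  ⇒  A^0.209 = 19/8.824 = 2.153
ln A = ln(2.153) / 0.209 = 0.7670 / 0.209 = 3.6697
A = e^3.6697 ≈ 39.24 ha

39 ha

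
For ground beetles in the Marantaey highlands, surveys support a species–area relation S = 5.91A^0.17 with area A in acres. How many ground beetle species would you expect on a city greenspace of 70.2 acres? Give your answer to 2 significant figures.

S = 5.91 × 70.2^0.17
ln S = ln 5.91 + 0.17 × ln 70.2 = 1.7766 + 0.17 × 4.2513 = 2.4994
S = e^2.4994 ≈ 12.17

12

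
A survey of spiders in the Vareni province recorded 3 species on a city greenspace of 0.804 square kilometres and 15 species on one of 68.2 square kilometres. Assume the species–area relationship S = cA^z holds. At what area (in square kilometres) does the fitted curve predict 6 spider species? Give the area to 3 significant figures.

5.44 square kilometres

z = ln(15/3) / ln(68.2/0.804) = 1.6094 / 4.4406 = 0.3624
c = 3 / 0.804^0.3624 = 3 / 0.924 = 3.247
A = (6/3.247)^(1/0.3624) ⇒ ln A = ln(1.848)/0.3624 = 1.6943
A = e^1.6943 ≈ 5.443 square kilometres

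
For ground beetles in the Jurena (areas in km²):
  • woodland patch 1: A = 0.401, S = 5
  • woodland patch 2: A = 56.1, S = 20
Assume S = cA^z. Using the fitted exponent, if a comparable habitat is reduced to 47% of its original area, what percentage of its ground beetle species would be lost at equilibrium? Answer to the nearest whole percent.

19%

z = ln(20/5) / ln(56.1/0.401) = 1.3863 / 4.9409 = 0.2806
S_new/S_old = (A_new/A_old)^z = 0.47^0.2806 = exp(0.2806 × -0.7550) = 0.8091
Fraction lost = 1 − 0.8091 = 0.1909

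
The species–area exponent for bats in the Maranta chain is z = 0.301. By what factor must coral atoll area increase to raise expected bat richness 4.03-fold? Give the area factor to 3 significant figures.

103

(A₂/A₁)^0.301 = 4.03, so A₂/A₁ = 4.03^(1/0.301) = 4.03^3.322
ln(A₂/A₁) = ln 4.03 / 0.301 = 1.3938 / 0.301 = 4.6305
A₂/A₁ = e^4.6305 ≈ 102.6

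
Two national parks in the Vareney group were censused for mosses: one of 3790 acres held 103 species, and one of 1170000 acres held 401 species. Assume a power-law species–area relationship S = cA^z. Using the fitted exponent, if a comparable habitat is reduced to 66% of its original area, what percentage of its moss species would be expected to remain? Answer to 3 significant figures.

90.6%

z = ln(401/103) / ln(1170000/3790) = 1.3592 / 5.7324 = 0.2371
S_new/S_old = (A_new/A_old)^z = 0.66^0.2371 = exp(0.2371 × -0.4155) = 0.9062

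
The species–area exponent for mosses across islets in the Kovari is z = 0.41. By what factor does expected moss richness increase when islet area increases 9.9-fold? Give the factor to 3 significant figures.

2.56

S₂/S₁ = (A₂/A₁)^z = 9.9^0.41
ln(S₂/S₁) = 0.41 × ln 9.9 = 0.41 × 2.2925 = 0.9399
S₂/S₁ = e^0.9399 ≈ 2.56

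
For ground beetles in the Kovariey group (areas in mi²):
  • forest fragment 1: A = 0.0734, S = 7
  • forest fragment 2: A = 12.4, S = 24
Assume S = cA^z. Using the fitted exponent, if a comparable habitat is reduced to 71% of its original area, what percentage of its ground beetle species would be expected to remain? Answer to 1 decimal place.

92.1%

z = ln(24/7) / ln(12.4/0.0734) = 1.2321 / 5.1295 = 0.2402
S_new/S_old = (A_new/A_old)^z = 0.71^0.2402 = exp(0.2402 × -0.3425) = 0.921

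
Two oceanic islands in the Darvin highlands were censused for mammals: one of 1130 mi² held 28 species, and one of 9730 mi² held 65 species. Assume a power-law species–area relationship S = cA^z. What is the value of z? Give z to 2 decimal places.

0.39

Taking logs: ln S = ln c + z ln A, so z = (ln S₂ − ln S₁)/(ln A₂ − ln A₁).
z = ln(65/28) / ln(9730/1130) = ln(2.321) / ln(8.611) = 0.8422 / 2.1530 = 0.3912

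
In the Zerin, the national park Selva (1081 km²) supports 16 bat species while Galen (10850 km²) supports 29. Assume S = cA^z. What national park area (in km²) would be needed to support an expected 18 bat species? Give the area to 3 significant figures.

1710 km²

z = ln(29/16) / ln(10850/1081) = 0.5947 / 2.3063 = 0.2579
c = 16 / 1081^0.2579 = 16 / 6.058 = 2.641
A = (18/2.641)^(1/0.2579) ⇒ ln A = ln(6.815)/0.2579 = 7.4424
A = e^7.4424 ≈ 1707 km²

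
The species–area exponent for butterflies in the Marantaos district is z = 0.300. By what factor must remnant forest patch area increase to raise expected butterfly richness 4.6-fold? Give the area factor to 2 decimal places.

(A₂/A₁)^0.3 = 4.6, so A₂/A₁ = 4.6^(1/0.3) = 4.6^3.333
ln(A₂/A₁) = ln 4.6 / 0.3 = 1.5261 / 0.3 = 5.0869
A₂/A₁ = e^5.0869 ≈ 161.9

161.88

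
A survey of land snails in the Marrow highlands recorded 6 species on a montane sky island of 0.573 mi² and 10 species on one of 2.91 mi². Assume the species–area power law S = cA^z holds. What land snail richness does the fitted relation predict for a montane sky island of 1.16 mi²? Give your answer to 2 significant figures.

z = ln(10/6) / ln(2.91/0.573) = 0.5108 / 1.6250 = 0.3143
c = 6 / 0.573^0.3143 = 6 / 0.8394 = 7.148
S₃ = 7.148 × 1.16^0.3143 = 7.148 × 1.048 ≈ 7.489

7.5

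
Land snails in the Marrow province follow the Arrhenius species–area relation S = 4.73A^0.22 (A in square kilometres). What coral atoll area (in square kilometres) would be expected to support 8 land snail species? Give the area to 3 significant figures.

10.9 square kilometres

8 = 4.73 × A^0.22  ⇒  A^0.22 = 8/4.73 = 1.691
ln A = ln(1.691) / 0.22 = 0.5255 / 0.22 = 2.3887
A = e^2.3887 ≈ 10.9 square kilometres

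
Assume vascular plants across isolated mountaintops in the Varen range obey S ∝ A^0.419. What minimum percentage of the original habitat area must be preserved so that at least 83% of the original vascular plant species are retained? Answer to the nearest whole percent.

Need (A_new/A_old)^0.419 = 0.83, so A_new/A_old = 0.83^(1/0.419) = 0.83^2.387
ln(A_new/A_old) = ln 0.83 / 0.419 = -0.1863 / 0.419 = -0.4447
A_new/A_old = e^-0.4447 ≈ 0.641

64%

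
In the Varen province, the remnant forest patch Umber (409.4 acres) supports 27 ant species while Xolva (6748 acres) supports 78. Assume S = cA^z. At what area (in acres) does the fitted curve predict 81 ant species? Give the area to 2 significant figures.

7500 acres

z = ln(78/27) / ln(6748/409.4) = 1.0609 / 2.8023 = 0.3786
c = 27 / 409.4^0.3786 = 27 / 9.747 = 2.77
A = (81/2.77)^(1/0.3786) ⇒ ln A = ln(29.24)/0.3786 = 8.9167
A = e^8.9167 ≈ 7455 acres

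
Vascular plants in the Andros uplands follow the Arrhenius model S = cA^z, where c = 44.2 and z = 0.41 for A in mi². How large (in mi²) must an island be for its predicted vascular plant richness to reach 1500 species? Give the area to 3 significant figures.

5410 mi²

1500 = 44.2 × A^0.41  ⇒  A^0.41 = 1500/44.2 = 33.94
ln A = ln(33.94) / 0.41 = 3.5245 / 0.41 = 8.5963
A = e^8.5963 ≈ 5412 mi²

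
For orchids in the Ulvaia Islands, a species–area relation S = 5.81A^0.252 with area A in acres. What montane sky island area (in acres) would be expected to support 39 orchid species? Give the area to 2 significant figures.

1900 acres

39 = 5.81 × A^0.252  ⇒  A^0.252 = 39/5.81 = 6.713
ln A = ln(6.713) / 0.252 = 1.9040 / 0.252 = 7.5555
A = e^7.5555 ≈ 1911 acres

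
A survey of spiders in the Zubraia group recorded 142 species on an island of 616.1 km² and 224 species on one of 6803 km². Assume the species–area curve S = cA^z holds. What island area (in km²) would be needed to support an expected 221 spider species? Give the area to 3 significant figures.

z = ln(224/142) / ln(6803/616.1) = 0.4558 / 2.4017 = 0.1898
c = 142 / 616.1^0.1898 = 142 / 3.384 = 41.96
A = (221/41.96)^(1/0.1898) ⇒ ln A = ln(5.267)/0.1898 = 8.7541
A = e^8.7541 ≈ 6336 km²

6340 km²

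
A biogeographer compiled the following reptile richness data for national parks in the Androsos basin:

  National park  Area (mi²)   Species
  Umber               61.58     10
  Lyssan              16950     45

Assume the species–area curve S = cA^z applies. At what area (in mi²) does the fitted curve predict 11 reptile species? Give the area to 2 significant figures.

88 mi²

z = ln(45/10) / ln(16950/61.58) = 1.5041 / 5.6177 = 0.2677
c = 10 / 61.58^0.2677 = 10 / 3.014 = 3.318
A = (11/3.318)^(1/0.2677) ⇒ ln A = ln(3.315)/0.2677 = 4.4763
A = e^4.4763 ≈ 87.91 mi²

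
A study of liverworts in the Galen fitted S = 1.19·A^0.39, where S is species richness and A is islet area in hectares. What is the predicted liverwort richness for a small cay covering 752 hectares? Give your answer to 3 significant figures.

S = 1.19 × 752^0.39
ln S = ln 1.19 + 0.39 × ln 752 = 0.1740 + 0.39 × 6.6227 = 2.7568
S = e^2.7568 ≈ 15.75

15.7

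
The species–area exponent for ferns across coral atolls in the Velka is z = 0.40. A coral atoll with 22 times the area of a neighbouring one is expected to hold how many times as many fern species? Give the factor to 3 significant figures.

S₂/S₁ = (A₂/A₁)^z = 22^0.4
ln(S₂/S₁) = 0.4 × ln 22 = 0.4 × 3.0910 = 1.2364
S₂/S₁ = e^1.2364 ≈ 3.443

3.44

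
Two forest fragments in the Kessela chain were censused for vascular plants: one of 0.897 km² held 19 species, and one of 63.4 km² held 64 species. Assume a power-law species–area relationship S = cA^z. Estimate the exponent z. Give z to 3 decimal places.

Taking logs: ln S = ln c + z ln A, so z = (ln S₂ − ln S₁)/(ln A₂ − ln A₁).
z = ln(64/19) / ln(63.4/0.897) = ln(3.368) / ln(70.68) = 1.2144 / 4.2582 = 0.2852

0.285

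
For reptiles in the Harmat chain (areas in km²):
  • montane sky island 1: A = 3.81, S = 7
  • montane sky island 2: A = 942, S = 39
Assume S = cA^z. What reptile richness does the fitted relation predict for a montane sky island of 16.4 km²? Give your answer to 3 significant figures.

z = ln(39/7) / ln(942/3.81) = 1.7177 / 5.5104 = 0.3117
c = 7 / 3.81^0.3117 = 7 / 1.517 = 4.613
S₃ = 4.613 × 16.4^0.3117 = 4.613 × 2.392 ≈ 11.03

11.0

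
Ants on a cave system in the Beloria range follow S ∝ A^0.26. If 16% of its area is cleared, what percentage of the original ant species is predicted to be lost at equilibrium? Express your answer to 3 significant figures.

S_new/S_old = (A_new/A_old)^z = 0.84^0.26
= exp(0.26 × ln 0.84) = exp(0.26 × -0.1744) = exp(-0.0453) ≈ 0.9557
Fraction lost = 1 − 0.9557 = 0.04432

4.43%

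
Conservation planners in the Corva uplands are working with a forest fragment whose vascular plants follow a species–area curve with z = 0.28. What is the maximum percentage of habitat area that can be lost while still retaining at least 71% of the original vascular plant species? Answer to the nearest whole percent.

Need (A_new/A_old)^0.28 = 0.71, so A_new/A_old = 0.71^(1/0.28) = 0.71^3.571
ln(A_new/A_old) = ln 0.71 / 0.28 = -0.3425 / 0.28 = -1.2232
A_new/A_old = e^-1.2232 ≈ 0.2943
Fraction that can be lost = 1 − 0.2943 = 0.7057

71%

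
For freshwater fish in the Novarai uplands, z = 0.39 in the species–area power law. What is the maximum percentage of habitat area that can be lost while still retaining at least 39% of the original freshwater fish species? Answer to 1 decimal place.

91.1%

Need (A_new/A_old)^0.39 = 0.39, so A_new/A_old = 0.39^(1/0.39) = 0.39^2.564
ln(A_new/A_old) = ln 0.39 / 0.39 = -0.9416 / 0.39 = -2.4144
A_new/A_old = e^-2.4144 ≈ 0.08942
Fraction that can be lost = 1 − 0.08942 = 0.9106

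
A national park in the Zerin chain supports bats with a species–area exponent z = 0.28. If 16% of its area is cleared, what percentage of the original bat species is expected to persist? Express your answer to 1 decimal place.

S_new/S_old = (A_new/A_old)^z = 0.84^0.28
= exp(0.28 × ln 0.84) = exp(0.28 × -0.1744) = exp(-0.0488) ≈ 0.9524

95.2%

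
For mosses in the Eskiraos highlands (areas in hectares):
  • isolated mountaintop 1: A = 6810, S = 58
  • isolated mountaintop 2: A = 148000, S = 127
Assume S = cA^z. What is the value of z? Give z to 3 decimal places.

Taking logs: ln S = ln c + z ln A, so z = (ln S₂ − ln S₁)/(ln A₂ − ln A₁).
z = ln(127/58) / ln(148000/6810) = ln(2.19) / ln(21.73) = 0.7837 / 3.0788 = 0.2546

0.255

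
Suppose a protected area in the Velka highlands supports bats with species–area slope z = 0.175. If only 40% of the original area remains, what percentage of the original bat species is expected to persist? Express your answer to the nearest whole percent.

85%

S_new/S_old = (A_new/A_old)^z = 0.4^0.175
= exp(0.175 × ln 0.4) = exp(0.175 × -0.9163) = exp(-0.1604) ≈ 0.8518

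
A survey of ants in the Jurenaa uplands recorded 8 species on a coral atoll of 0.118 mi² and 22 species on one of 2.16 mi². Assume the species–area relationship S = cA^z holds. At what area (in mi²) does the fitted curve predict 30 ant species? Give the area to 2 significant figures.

z = ln(22/8) / ln(2.16/0.118) = 1.0116 / 2.9072 = 0.3480
c = 8 / 0.118^0.3480 = 8 / 0.4754 = 16.83
A = (30/16.83)^(1/0.3480) ⇒ ln A = ln(1.783)/0.3480 = 1.6614
A = e^1.6614 ≈ 5.267 mi²

5.3 mi²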